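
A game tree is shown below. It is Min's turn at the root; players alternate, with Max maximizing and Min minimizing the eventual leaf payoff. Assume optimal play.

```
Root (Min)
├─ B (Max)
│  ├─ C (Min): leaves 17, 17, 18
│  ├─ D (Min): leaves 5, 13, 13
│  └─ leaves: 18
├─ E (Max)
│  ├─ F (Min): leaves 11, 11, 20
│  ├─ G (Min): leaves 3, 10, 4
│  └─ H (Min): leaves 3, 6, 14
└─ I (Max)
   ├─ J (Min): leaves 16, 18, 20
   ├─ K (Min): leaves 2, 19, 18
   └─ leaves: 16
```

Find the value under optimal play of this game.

C (Min): min(17, 17, 18) = 17
D (Min): min(5, 13, 13) = 5
B (Max): max(17, 5, 18) = 18
F (Min): min(11, 11, 20) = 11
G (Min): min(3, 10, 4) = 3
H (Min): min(3, 6, 14) = 3
E (Max): max(11, 3, 3) = 11
J (Min): min(16, 18, 20) = 16
K (Min): min(2, 19, 18) = 2
I (Max): max(16, 2, 16) = 16
Root (Min): min(18, 11, 16) = 11

11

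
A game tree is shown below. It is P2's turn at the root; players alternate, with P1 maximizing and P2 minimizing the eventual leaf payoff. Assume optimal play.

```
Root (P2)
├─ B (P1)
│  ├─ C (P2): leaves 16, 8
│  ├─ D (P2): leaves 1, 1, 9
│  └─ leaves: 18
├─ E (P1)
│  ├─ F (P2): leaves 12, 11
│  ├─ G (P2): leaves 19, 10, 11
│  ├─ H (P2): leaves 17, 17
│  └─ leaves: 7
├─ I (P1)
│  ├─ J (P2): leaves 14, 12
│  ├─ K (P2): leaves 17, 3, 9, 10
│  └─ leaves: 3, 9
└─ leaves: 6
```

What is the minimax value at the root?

6

C (P2): min(16, 8) = 8
D (P2): min(1, 1, 9) = 1
B (P1): max(8, 1, 18) = 18
F (P2): min(12, 11) = 11
G (P2): min(19, 10, 11) = 10
H (P2): min(17, 17) = 17
E (P1): max(11, 10, 17, 7) = 17
J (P2): min(14, 12) = 12
K (P2): min(17, 3, 9, 10) = 3
I (P1): max(12, 3, 3, 9) = 12
Root (P2): min(18, 17, 12, 6) = 6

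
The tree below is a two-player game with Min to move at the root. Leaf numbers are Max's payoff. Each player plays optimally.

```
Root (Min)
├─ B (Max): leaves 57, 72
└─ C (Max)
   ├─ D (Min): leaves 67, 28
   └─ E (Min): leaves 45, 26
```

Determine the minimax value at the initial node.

B (Max): max(57, 72) = 72
D (Min): min(67, 28) = 28
E (Min): min(45, 26) = 26
C (Max): max(28, 26) = 28
Root (Min): min(72, 28) = 28

28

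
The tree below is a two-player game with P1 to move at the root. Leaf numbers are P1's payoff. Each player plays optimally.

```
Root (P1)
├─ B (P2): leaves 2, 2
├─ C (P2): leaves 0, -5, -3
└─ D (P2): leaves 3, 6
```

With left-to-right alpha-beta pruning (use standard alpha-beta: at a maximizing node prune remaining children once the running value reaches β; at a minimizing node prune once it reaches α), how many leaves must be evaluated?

B [α=-∞,β=+∞]: v=2
C [α=2,β=+∞]: v=0 after child 1 ≤ α → α-cutoff, skip 2
D [α=2,β=+∞]: v=3
Root [α=-∞,β=+∞]: v=3
Leaves evaluated: 5 of 7.

5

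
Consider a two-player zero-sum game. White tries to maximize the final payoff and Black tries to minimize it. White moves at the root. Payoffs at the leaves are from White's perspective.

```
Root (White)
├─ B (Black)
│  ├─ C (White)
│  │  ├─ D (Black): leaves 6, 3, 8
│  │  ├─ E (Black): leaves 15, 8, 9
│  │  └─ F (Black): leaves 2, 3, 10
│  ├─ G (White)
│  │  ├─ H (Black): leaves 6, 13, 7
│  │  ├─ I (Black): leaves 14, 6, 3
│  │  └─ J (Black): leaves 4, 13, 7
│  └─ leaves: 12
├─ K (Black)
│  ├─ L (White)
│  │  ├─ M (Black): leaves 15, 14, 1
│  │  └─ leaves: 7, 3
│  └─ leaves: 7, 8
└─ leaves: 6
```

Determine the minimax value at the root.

7

D (Black): min(6, 3, 8) = 3
E (Black): min(15, 8, 9) = 8
F (Black): min(2, 3, 10) = 2
C (White): max(3, 8, 2) = 8
H (Black): min(6, 13, 7) = 6
I (Black): min(14, 6, 3) = 3
J (Black): min(4, 13, 7) = 4
G (White): max(6, 3, 4) = 6
B (Black): min(8, 6, 12) = 6
M (Black): min(15, 14, 1) = 1
L (White): max(1, 7, 3) = 7
K (Black): min(7, 7, 8) = 7
Root (White): max(6, 7, 6) = 7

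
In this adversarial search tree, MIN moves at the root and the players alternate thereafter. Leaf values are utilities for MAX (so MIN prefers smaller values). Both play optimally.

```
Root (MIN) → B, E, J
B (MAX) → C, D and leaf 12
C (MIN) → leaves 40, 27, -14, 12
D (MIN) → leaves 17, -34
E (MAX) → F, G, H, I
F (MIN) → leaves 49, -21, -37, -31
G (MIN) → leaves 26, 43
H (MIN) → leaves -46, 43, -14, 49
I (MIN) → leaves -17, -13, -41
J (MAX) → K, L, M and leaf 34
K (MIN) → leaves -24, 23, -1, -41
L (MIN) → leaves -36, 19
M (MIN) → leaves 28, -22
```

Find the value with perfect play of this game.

C (MIN): min(40, 27, -14, 12) = -14
D (MIN): min(17, -34) = -34
B (MAX): max(-14, -34, 12) = 12
F (MIN): min(49, -21, -37, -31) = -37
G (MIN): min(26, 43) = 26
H (MIN): min(-46, 43, -14, 49) = -46
I (MIN): min(-17, -13, -41) = -41
E (MAX): max(-37, 26, -46, -41) = 26
K (MIN): min(-24, 23, -1, -41) = -41
L (MIN): min(-36, 19) = -36
M (MIN): min(28, -22) = -22
J (MAX): max(-41, -36, -22, 34) = 34
Root (MIN): min(12, 26, 34) = 12

12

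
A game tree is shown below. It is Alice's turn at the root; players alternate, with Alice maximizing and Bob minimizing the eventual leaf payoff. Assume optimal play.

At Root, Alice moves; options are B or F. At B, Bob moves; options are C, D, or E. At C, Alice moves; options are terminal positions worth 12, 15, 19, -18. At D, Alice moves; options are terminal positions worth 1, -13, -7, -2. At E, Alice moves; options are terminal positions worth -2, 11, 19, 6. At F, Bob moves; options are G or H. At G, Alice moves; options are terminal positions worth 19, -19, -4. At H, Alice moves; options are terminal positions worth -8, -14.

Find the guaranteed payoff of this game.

C (Alice): max(12, 15, 19, -18) = 19
D (Alice): max(1, -13, -7, -2) = 1
E (Alice): max(-2, 11, 19, 6) = 19
B (Bob): min(19, 1, 19) = 1
G (Alice): max(19, -19, -4) = 19
H (Alice): max(-8, -14) = -8
F (Bob): min(19, -8) = -8
Root (Alice): max(1, -8) = 1

1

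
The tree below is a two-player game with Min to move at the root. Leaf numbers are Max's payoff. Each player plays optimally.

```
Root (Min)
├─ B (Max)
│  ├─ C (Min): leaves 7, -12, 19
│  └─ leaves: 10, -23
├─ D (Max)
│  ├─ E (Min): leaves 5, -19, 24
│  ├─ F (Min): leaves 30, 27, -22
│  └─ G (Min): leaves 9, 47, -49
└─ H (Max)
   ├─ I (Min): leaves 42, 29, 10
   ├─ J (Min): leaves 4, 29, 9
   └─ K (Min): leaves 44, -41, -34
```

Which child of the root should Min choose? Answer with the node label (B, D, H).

D

C (Min): min(7, -12, 19) = -12
B (Max): max(-12, 10, -23) = 10
E (Min): min(5, -19, 24) = -19
F (Min): min(30, 27, -22) = -22
G (Min): min(9, 47, -49) = -49
D (Max): max(-19, -22, -49) = -19
I (Min): min(42, 29, 10) = 10
J (Min): min(4, 29, 9) = 4
K (Min): min(44, -41, -34) = -41
H (Max): max(10, 4, -41) = 10
Root (Min): min(10, -19, 10) = -19
Min picks the child with the lowest value: D (value -19).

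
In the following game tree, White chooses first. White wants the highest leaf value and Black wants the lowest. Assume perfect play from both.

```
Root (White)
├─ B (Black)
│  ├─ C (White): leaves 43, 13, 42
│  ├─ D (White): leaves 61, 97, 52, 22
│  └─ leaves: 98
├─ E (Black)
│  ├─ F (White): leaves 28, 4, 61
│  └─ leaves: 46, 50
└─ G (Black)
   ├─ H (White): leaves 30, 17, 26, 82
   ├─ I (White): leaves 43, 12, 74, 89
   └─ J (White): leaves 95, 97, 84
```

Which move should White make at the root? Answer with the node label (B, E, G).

G

C (White): max(43, 13, 42) = 43
D (White): max(61, 97, 52, 22) = 97
B (Black): min(43, 97, 98) = 43
F (White): max(28, 4, 61) = 61
E (Black): min(61, 46, 50) = 46
H (White): max(30, 17, 26, 82) = 82
I (White): max(43, 12, 74, 89) = 89
J (White): max(95, 97, 84) = 97
G (Black): min(82, 89, 97) = 82
Root (White): max(43, 46, 82) = 82
White picks the child with the highest value: G (value 82).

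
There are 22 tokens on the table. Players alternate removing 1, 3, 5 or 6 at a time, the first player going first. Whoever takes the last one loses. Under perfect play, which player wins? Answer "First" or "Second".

First

Positions where the player to move wins (W) vs loses (L):
i:   0  1  2  3  4  5  6  7  8  9 10 11 12 13 14 15 16 17 18 19 20 21 22
     W  L  W  L  W  L  W  W  W  W  W  W  L  W  L  W  L  W  W  W  W  W  W
Position 22 is W, so the first player wins.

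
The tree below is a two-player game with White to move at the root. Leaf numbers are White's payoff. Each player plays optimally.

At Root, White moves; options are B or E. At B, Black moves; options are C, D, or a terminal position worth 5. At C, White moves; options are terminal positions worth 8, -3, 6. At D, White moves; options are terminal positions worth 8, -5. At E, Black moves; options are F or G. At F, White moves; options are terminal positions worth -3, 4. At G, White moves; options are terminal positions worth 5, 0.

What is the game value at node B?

C: max(8, -3, 6) = 8
D: max(8, -5) = 8
B: min(8, 8, 5) = 5

5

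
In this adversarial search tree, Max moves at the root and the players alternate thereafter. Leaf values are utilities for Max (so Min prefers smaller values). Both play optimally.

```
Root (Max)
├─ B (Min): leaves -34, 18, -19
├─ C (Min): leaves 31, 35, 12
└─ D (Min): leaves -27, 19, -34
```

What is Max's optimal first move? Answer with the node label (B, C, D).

B (Min): min(-34, 18, -19) = -34
C (Min): min(31, 35, 12) = 12
D (Min): min(-27, 19, -34) = -34
Root (Max): max(-34, 12, -34) = 12
Max picks the child with the highest value: C (value 12).

C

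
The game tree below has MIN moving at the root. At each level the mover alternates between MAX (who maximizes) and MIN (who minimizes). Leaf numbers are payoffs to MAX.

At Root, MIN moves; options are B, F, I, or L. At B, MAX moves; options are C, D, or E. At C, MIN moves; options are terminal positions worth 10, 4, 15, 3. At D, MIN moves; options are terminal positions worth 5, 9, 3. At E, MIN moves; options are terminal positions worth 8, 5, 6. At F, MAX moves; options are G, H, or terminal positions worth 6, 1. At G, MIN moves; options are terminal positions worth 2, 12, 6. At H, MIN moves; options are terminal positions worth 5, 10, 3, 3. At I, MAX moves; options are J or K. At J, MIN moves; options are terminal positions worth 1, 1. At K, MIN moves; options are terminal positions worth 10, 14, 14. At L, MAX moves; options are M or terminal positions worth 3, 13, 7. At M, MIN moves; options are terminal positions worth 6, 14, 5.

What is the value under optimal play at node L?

13

M: min(6, 14, 5) = 5
L: max(5, 3, 13, 7) = 13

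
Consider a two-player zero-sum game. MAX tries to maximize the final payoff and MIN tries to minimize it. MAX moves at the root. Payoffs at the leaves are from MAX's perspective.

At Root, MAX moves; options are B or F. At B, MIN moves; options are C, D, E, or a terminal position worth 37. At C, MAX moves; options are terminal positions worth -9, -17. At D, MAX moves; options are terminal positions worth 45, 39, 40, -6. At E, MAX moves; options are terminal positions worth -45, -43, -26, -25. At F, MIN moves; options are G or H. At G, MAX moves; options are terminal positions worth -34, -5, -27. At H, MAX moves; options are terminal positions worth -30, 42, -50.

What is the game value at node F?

G: max(-34, -5, -27) = -5
H: max(-30, 42, -50) = 42
F: min(-5, 42) = -5

-5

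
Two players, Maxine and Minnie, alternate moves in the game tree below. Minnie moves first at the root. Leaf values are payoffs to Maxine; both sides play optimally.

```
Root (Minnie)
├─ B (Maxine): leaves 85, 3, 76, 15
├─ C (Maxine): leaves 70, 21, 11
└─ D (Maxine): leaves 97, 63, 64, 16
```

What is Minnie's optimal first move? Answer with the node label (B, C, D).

B (Maxine): max(85, 3, 76, 15) = 85
C (Maxine): max(70, 21, 11) = 70
D (Maxine): max(97, 63, 64, 16) = 97
Root (Minnie): min(85, 70, 97) = 70
Minnie picks the child with the lowest value: C (value 70).

C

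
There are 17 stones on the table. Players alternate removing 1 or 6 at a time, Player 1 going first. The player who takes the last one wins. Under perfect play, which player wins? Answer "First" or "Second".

Compute winning (W) and losing (L) positions by backward induction:
i:   0  1  2  3  4  5  6  7  8  9 10 11 12 13 14 15 16 17
     L  W  L  W  L  W  W  L  W  L  W  L  W  W  L  W  L  W
Position 17 is W, so the first player wins.

First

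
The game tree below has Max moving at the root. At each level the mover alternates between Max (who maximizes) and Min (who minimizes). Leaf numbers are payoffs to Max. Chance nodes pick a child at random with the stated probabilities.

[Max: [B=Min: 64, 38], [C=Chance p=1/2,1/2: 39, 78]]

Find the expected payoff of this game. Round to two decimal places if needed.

B (Min): min(64, 38) = 38
C (Chance): 1/2·39 + 1/2·78 = 58.5
Root (Max): max(38, 58.5) = 58.5

58.5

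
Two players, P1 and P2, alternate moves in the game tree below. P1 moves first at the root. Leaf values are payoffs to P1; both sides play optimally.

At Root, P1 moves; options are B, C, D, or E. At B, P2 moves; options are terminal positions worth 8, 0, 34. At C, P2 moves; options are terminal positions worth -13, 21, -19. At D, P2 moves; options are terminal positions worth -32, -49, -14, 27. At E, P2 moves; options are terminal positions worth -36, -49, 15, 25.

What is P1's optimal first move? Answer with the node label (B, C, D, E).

B

B (P2): min(8, 0, 34) = 0
C (P2): min(-13, 21, -19) = -19
D (P2): min(-32, -49, -14, 27) = -49
E (P2): min(-36, -49, 15, 25) = -49
Root (P1): max(0, -19, -49, -49) = 0
P1 picks the child with the highest value: B (value 0).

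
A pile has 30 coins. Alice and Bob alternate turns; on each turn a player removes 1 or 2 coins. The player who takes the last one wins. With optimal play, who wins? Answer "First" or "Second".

Second

Compute winning (W) and losing (L) positions by backward induction:
i:   0  1  2  3  4  5  6  7  8  9 10 11 12 13 14 15 16 17 18 19 20 21 22 23 24 25 26 27 28 29 30
     L  W  W  L  W  W  L  W  W  L  W  W  L  W  W  L  W  W  L  W  W  L  W  W  L  W  W  L  W  W  L
Position 30 is L, so the second player wins.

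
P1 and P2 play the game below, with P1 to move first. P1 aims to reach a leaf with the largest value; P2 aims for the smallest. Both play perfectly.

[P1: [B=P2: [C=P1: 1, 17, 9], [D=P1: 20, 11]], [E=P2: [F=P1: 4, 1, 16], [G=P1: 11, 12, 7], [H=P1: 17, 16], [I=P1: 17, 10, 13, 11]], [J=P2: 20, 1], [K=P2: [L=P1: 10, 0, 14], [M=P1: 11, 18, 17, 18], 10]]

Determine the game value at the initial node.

17

C (P1): max(1, 17, 9) = 17
D (P1): max(20, 11) = 20
B (P2): min(17, 20) = 17
F (P1): max(4, 1, 16) = 16
G (P1): max(11, 12, 7) = 12
H (P1): max(17, 16) = 17
I (P1): max(17, 10, 13, 11) = 17
E (P2): min(16, 12, 17, 17) = 12
J (P2): min(20, 1) = 1
L (P1): max(10, 0, 14) = 14
M (P1): max(11, 18, 17, 18) = 18
K (P2): min(14, 18, 10) = 10
Root (P1): max(17, 12, 1, 10) = 17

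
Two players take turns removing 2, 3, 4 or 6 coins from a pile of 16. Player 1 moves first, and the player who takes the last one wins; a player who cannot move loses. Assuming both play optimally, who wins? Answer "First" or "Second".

Second

Mark each pile size as W (mover wins) or L (mover loses):
i:   0  1  2  3  4  5  6  7  8  9 10 11 12 13 14 15 16
     L  L  W  W  W  W  W  W  L  L  W  W  W  W  W  W  L
Position 16 is L, so the second player wins.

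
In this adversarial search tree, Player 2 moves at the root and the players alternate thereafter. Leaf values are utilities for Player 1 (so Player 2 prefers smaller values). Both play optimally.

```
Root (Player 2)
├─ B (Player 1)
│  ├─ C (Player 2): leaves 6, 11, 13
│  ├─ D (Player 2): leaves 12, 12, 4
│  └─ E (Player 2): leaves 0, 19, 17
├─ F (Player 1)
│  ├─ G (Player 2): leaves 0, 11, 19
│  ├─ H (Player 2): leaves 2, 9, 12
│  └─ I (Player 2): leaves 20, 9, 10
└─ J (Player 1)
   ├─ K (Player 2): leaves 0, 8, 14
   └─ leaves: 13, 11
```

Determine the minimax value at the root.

6

C (Player 2): min(6, 11, 13) = 6
D (Player 2): min(12, 12, 4) = 4
E (Player 2): min(0, 19, 17) = 0
B (Player 1): max(6, 4, 0) = 6
G (Player 2): min(0, 11, 19) = 0
H (Player 2): min(2, 9, 12) = 2
I (Player 2): min(20, 9, 10) = 9
F (Player 1): max(0, 2, 9) = 9
K (Player 2): min(0, 8, 14) = 0
J (Player 1): max(0, 13, 11) = 13
Root (Player 2): min(6, 9, 13) = 6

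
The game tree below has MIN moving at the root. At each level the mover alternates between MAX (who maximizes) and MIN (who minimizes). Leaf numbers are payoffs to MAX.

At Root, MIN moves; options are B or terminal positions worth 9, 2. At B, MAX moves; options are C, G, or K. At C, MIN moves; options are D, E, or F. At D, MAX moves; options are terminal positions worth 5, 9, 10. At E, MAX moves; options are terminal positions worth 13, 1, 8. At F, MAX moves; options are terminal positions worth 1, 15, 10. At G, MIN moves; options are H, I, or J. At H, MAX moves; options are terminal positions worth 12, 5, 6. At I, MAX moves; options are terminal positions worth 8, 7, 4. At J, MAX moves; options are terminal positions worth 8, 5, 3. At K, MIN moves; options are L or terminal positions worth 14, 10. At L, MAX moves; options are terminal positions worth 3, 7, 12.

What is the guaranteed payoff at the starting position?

2

D (MAX): max(5, 9, 10) = 10
E (MAX): max(13, 1, 8) = 13
F (MAX): max(1, 15, 10) = 15
C (MIN): min(10, 13, 15) = 10
H (MAX): max(12, 5, 6) = 12
I (MAX): max(8, 7, 4) = 8
J (MAX): max(8, 5, 3) = 8
G (MIN): min(12, 8, 8) = 8
L (MAX): max(3, 7, 12) = 12
K (MIN): min(12, 14, 10) = 10
B (MAX): max(10, 8, 10) = 10
Root (MIN): min(10, 9, 2) = 2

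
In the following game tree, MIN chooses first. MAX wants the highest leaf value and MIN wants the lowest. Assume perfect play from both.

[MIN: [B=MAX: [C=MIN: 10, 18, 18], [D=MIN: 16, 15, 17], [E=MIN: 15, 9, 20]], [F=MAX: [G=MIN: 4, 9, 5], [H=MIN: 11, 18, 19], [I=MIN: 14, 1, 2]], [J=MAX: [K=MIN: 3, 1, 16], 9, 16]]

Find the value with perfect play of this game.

11

C (MIN): min(10, 18, 18) = 10
D (MIN): min(16, 15, 17) = 15
E (MIN): min(15, 9, 20) = 9
B (MAX): max(10, 15, 9) = 15
G (MIN): min(4, 9, 5) = 4
H (MIN): min(11, 18, 19) = 11
I (MIN): min(14, 1, 2) = 1
F (MAX): max(4, 11, 1) = 11
K (MIN): min(3, 1, 16) = 1
J (MAX): max(1, 9, 16) = 16
Root (MIN): min(15, 11, 16) = 11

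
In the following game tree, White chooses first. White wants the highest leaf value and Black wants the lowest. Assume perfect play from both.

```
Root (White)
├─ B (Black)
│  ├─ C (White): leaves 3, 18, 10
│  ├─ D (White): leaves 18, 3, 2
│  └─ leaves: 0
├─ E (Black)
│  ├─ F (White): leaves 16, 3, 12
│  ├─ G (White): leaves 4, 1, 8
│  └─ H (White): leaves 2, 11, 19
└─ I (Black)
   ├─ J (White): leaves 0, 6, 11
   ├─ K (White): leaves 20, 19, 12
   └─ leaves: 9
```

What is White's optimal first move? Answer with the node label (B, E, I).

C (White): max(3, 18, 10) = 18
D (White): max(18, 3, 2) = 18
B (Black): min(18, 18, 0) = 0
F (White): max(16, 3, 12) = 16
G (White): max(4, 1, 8) = 8
H (White): max(2, 11, 19) = 19
E (Black): min(16, 8, 19) = 8
J (White): max(0, 6, 11) = 11
K (White): max(20, 19, 12) = 20
I (Black): min(11, 20, 9) = 9
Root (White): max(0, 8, 9) = 9
White picks the child with the highest value: I (value 9).

I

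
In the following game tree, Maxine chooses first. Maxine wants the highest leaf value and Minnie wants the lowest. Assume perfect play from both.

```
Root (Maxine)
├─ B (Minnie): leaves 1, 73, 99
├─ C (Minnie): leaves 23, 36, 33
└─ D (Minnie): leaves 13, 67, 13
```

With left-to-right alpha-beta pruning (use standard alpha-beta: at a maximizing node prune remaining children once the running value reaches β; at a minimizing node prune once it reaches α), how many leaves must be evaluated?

B [α=-∞,β=+∞]: v=1
C [α=1,β=+∞]: v=23
D [α=23,β=+∞]: v=13 after child 1 ≤ α → α-cutoff, skip 2
Root [α=-∞,β=+∞]: v=23
Leaves evaluated: 7 of 9.

7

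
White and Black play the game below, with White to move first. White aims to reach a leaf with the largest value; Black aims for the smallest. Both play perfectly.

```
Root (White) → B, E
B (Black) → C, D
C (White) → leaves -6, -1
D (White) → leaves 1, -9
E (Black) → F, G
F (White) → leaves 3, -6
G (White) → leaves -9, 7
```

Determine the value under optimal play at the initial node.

3

C (White): max(-6, -1) = -1
D (White): max(1, -9) = 1
B (Black): min(-1, 1) = -1
F (White): max(3, -6) = 3
G (White): max(-9, 7) = 7
E (Black): min(3, 7) = 3
Root (White): max(-1, 3) = 3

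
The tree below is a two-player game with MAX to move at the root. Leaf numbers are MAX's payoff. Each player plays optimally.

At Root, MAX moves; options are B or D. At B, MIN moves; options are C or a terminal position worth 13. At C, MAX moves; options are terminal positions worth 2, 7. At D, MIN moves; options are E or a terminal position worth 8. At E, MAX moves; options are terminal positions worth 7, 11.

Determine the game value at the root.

C (MAX): max(2, 7) = 7
B (MIN): min(7, 13) = 7
E (MAX): max(7, 11) = 11
D (MIN): min(11, 8) = 8
Root (MAX): max(7, 8) = 8

8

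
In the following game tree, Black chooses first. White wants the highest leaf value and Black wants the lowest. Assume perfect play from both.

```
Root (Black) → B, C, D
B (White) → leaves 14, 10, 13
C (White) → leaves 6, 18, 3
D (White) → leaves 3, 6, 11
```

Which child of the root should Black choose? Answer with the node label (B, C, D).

D

B (White): max(14, 10, 13) = 14
C (White): max(6, 18, 3) = 18
D (White): max(3, 6, 11) = 11
Root (Black): min(14, 18, 11) = 11
Black picks the child with the lowest value: D (value 11).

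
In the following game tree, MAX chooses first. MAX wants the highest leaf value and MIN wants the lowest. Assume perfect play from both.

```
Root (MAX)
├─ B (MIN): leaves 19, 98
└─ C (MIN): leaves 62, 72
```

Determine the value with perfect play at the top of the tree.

B (MIN): min(19, 98) = 19
C (MIN): min(62, 72) = 62
Root (MAX): max(19, 62) = 62

62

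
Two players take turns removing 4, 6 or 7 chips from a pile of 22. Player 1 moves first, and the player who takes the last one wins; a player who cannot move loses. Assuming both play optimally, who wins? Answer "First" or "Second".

i:   0  1  2  3  4  5  6  7  8  9 10 11 12 13 14 15 16 17 18 19 20 21 22
     L  L  L  L  W  W  W  W  W  W  W  L  L  L  L  W  W  W  W  W  W  W  L
Position 22 is L, so the second player wins.

Second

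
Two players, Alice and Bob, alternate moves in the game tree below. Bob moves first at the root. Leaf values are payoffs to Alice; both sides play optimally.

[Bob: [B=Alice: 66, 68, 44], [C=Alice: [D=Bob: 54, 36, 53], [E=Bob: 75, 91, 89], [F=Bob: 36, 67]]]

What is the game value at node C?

D: min(54, 36, 53) = 36
E: min(75, 91, 89) = 75
F: min(36, 67) = 36
C: max(36, 75, 36) = 75

75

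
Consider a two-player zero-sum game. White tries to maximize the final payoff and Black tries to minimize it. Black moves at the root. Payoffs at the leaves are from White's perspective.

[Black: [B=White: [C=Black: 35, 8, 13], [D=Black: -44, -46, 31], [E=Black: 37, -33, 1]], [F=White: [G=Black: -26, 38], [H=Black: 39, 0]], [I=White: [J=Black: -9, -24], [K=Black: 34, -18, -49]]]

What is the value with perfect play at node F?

0

G: min(-26, 38) = -26
H: min(39, 0) = 0
F: max(-26, 0) = 0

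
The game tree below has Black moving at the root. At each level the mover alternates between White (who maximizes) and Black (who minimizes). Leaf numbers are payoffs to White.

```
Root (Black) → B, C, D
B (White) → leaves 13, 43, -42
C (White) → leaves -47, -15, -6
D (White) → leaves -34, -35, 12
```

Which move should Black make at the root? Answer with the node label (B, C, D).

B (White): max(13, 43, -42) = 43
C (White): max(-47, -15, -6) = -6
D (White): max(-34, -35, 12) = 12
Root (Black): min(43, -6, 12) = -6
Black picks the child with the lowest value: C (value -6).

C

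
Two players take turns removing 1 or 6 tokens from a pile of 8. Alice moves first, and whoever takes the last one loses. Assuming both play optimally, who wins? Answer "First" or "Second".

Compute winning (W) and losing (L) positions by backward induction:
i:   0  1  2  3  4  5  6  7  8
     W  L  W  L  W  L  W  W  L
Position 8 is L, so the second player wins.

Second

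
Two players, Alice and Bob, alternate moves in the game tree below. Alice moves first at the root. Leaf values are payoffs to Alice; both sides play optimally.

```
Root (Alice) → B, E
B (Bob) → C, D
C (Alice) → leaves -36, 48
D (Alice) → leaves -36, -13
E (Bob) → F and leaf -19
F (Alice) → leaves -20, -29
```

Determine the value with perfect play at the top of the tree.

-13

C (Alice): max(-36, 48) = 48
D (Alice): max(-36, -13) = -13
B (Bob): min(48, -13) = -13
F (Alice): max(-20, -29) = -20
E (Bob): min(-20, -19) = -20
Root (Alice): max(-13, -20) = -13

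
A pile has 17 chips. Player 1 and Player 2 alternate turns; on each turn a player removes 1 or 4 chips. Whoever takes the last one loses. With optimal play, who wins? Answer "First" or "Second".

W/L table (W = player to move can force a win):
i:   0  1  2  3  4  5  6  7  8  9 10 11 12 13 14 15 16 17
     W  L  W  L  W  W  L  W  L  W  W  L  W  L  W  W  L  W
Position 17 is W, so the first player wins.

First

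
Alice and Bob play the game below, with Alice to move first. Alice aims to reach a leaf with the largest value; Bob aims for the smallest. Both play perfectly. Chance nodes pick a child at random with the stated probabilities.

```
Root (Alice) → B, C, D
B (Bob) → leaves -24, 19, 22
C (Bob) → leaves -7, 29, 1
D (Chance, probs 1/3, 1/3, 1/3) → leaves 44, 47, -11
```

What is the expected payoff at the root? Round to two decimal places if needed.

26.67

B (Bob): min(-24, 19, 22) = -24
C (Bob): min(-7, 29, 1) = -7
D (Chance): 1/3·44 + 1/3·47 + 1/3·-11 = 26.67
Root (Alice): max(-24, -7, 26.67) = 26.67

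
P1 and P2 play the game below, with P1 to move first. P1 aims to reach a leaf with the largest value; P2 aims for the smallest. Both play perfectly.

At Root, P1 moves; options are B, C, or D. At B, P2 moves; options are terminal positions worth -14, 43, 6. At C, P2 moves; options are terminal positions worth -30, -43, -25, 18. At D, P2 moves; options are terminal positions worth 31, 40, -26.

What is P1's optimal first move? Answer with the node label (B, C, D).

B (P2): min(-14, 43, 6) = -14
C (P2): min(-30, -43, -25, 18) = -43
D (P2): min(31, 40, -26) = -26
Root (P1): max(-14, -43, -26) = -14
P1 picks the child with the highest value: B (value -14).

B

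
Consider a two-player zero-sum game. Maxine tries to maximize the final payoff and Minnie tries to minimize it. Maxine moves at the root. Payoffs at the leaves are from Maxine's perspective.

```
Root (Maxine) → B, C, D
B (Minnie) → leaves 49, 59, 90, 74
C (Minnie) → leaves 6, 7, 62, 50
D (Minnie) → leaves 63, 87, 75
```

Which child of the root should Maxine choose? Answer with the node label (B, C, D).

D

B (Minnie): min(49, 59, 90, 74) = 49
C (Minnie): min(6, 7, 62, 50) = 6
D (Minnie): min(63, 87, 75) = 63
Root (Maxine): max(49, 6, 63) = 63
Maxine picks the child with the highest value: D (value 63).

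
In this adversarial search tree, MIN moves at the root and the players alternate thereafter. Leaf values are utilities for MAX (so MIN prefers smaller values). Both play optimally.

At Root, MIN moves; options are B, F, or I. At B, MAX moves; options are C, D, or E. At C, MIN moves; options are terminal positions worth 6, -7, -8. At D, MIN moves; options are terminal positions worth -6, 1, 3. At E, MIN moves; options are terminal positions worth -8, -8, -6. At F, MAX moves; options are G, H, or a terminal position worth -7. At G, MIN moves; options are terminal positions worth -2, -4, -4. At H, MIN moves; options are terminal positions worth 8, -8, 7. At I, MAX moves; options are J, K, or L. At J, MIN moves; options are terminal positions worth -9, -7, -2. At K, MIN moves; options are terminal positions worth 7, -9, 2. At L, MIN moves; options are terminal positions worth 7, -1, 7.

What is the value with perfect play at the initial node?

C (MIN): min(6, -7, -8) = -8
D (MIN): min(-6, 1, 3) = -6
E (MIN): min(-8, -8, -6) = -8
B (MAX): max(-8, -6, -8) = -6
G (MIN): min(-2, -4, -4) = -4
H (MIN): min(8, -8, 7) = -8
F (MAX): max(-4, -8, -7) = -4
J (MIN): min(-9, -7, -2) = -9
K (MIN): min(7, -9, 2) = -9
L (MIN): min(7, -1, 7) = -1
I (MAX): max(-9, -9, -1) = -1
Root (MIN): min(-6, -4, -1) = -6

-6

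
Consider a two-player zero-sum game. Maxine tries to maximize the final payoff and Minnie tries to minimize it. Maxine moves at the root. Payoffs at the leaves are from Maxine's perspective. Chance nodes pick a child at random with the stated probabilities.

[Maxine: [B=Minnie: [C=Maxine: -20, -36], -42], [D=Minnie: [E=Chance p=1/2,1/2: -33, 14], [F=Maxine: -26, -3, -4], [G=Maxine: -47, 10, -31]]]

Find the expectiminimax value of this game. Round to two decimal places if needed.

C (Maxine): max(-20, -36) = -20
B (Minnie): min(-20, -42) = -42
E (Chance): 1/2·-33 + 1/2·14 = -9.5
F (Maxine): max(-26, -3, -4) = -3
G (Maxine): max(-47, 10, -31) = 10
D (Minnie): min(-9.5, -3, 10) = -9.5
Root (Maxine): max(-42, -9.5) = -9.5

-9.5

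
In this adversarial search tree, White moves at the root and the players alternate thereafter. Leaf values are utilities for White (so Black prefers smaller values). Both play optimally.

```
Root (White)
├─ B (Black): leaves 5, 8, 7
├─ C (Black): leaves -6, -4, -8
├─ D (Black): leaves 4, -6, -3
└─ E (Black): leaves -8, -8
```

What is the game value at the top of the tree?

B (Black): min(5, 8, 7) = 5
C (Black): min(-6, -4, -8) = -8
D (Black): min(4, -6, -3) = -6
E (Black): min(-8, -8) = -8
Root (White): max(5, -8, -6, -8) = 5

5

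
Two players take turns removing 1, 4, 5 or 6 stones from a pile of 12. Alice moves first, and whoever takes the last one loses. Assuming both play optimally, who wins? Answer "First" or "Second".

Second

Positions where the player to move wins (W) vs loses (L):
i:   0  1  2  3  4  5  6  7  8  9 10 11 12
     W  L  W  L  W  W  W  W  W  W  L  W  L
Position 12 is L, so the second player wins.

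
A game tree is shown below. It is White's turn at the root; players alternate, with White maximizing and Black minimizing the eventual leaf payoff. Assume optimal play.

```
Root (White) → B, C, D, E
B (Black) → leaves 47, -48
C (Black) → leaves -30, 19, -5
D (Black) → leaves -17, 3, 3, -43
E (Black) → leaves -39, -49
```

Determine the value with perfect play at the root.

B (Black): min(47, -48) = -48
C (Black): min(-30, 19, -5) = -30
D (Black): min(-17, 3, 3, -43) = -43
E (Black): min(-39, -49) = -49
Root (White): max(-48, -30, -43, -49) = -30

-30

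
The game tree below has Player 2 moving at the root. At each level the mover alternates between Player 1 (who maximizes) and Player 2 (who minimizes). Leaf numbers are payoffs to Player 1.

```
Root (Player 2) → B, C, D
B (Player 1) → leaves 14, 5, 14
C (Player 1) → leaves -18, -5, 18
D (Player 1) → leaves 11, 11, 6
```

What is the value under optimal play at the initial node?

B (Player 1): max(14, 5, 14) = 14
C (Player 1): max(-18, -5, 18) = 18
D (Player 1): max(11, 11, 6) = 11
Root (Player 2): min(14, 18, 11) = 11

11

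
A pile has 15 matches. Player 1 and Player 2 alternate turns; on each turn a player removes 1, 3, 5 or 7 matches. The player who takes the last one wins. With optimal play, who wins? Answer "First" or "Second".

First

Compute winning (W) and losing (L) positions by backward induction:
i:   0  1  2  3  4  5  6  7  8  9 10 11 12 13 14 15
     L  W  L  W  L  W  L  W  L  W  L  W  L  W  L  W
Position 15 is W, so the first player wins.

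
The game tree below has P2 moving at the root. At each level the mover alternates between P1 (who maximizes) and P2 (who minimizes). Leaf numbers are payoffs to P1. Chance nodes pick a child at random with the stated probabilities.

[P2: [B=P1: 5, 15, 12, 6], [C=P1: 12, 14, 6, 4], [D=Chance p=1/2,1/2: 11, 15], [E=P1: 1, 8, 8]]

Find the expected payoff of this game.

B (P1): max(5, 15, 12, 6) = 15
C (P1): max(12, 14, 6, 4) = 14
D (Chance): 1/2·11 + 1/2·15 = 13
E (P1): max(1, 8, 8) = 8
Root (P2): min(15, 14, 13, 8) = 8

8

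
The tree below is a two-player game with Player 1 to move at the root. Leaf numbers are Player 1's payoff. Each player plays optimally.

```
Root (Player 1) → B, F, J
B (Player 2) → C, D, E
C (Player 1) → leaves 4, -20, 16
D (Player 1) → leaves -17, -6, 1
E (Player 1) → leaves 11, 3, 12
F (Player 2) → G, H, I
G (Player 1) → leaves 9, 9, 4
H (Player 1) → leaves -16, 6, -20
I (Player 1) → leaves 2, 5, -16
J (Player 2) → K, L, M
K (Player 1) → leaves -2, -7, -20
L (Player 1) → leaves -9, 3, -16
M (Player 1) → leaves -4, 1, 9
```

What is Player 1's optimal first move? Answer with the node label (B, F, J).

F

C (Player 1): max(4, -20, 16) = 16
D (Player 1): max(-17, -6, 1) = 1
E (Player 1): max(11, 3, 12) = 12
B (Player 2): min(16, 1, 12) = 1
G (Player 1): max(9, 9, 4) = 9
H (Player 1): max(-16, 6, -20) = 6
I (Player 1): max(2, 5, -16) = 5
F (Player 2): min(9, 6, 5) = 5
K (Player 1): max(-2, -7, -20) = -2
L (Player 1): max(-9, 3, -16) = 3
M (Player 1): max(-4, 1, 9) = 9
J (Player 2): min(-2, 3, 9) = -2
Root (Player 1): max(1, 5, -2) = 5
Player 1 picks the child with the highest value: F (value 5).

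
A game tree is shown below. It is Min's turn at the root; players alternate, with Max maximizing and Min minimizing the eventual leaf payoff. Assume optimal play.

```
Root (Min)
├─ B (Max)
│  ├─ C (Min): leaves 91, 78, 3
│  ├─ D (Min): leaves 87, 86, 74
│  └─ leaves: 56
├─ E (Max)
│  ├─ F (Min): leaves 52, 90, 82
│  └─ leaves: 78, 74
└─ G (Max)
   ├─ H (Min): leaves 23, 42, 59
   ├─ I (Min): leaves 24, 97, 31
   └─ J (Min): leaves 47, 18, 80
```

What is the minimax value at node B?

74

C: min(91, 78, 3) = 3
D: min(87, 86, 74) = 74
B: max(3, 74, 56) = 74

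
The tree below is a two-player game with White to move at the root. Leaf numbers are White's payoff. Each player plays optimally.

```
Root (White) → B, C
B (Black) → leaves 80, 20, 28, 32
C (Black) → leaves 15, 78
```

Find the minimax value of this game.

B (Black): min(80, 20, 28, 32) = 20
C (Black): min(15, 78) = 15
Root (White): max(20, 15) = 20

20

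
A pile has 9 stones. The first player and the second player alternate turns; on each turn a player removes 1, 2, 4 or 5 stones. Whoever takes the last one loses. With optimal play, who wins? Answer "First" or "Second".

Compute winning (W) and losing (L) positions by backward induction:
i:   0  1  2  3  4  5  6  7  8  9
     W  L  W  W  L  W  W  L  W  W
Position 9 is W, so the first player wins.

First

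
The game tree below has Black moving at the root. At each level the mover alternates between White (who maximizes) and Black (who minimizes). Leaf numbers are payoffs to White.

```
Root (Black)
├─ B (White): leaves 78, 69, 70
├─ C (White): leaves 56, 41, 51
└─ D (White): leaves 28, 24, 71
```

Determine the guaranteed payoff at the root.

B (White): max(78, 69, 70) = 78
C (White): max(56, 41, 51) = 56
D (White): max(28, 24, 71) = 71
Root (Black): min(78, 56, 71) = 56

56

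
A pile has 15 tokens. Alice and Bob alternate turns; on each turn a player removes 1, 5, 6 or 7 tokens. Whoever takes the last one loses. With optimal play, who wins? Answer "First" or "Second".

W/L table (W = player to move can force a win):
i:   0  1  2  3  4  5  6  7  8  9 10 11 12 13 14 15
     W  L  W  L  W  L  W  W  W  W  W  W  W  L  W  L
Position 15 is L, so the second player wins.

Second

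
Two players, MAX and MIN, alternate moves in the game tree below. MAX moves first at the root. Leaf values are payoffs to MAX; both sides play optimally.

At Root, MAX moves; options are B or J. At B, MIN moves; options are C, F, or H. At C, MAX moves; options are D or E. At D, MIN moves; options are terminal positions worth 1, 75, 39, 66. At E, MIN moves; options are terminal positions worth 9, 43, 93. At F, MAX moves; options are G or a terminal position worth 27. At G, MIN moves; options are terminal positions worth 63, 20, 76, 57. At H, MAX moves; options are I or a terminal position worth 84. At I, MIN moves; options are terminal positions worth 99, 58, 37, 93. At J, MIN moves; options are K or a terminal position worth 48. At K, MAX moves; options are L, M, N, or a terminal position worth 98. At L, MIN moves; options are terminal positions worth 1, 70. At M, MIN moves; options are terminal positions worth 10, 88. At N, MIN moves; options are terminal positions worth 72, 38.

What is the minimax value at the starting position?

48

D (MIN): min(1, 75, 39, 66) = 1
E (MIN): min(9, 43, 93) = 9
C (MAX): max(1, 9) = 9
G (MIN): min(63, 20, 76, 57) = 20
F (MAX): max(20, 27) = 27
I (MIN): min(99, 58, 37, 93) = 37
H (MAX): max(37, 84) = 84
B (MIN): min(9, 27, 84) = 9
L (MIN): min(1, 70) = 1
M (MIN): min(10, 88) = 10
N (MIN): min(72, 38) = 38
K (MAX): max(1, 10, 38, 98) = 98
J (MIN): min(98, 48) = 48
Root (MAX): max(9, 48) = 48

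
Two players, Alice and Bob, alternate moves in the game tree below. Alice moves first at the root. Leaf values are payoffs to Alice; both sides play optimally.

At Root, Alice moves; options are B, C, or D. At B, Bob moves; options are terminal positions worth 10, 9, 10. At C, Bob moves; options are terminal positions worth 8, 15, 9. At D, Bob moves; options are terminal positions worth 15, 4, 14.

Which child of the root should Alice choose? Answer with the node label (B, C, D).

B

B (Bob): min(10, 9, 10) = 9
C (Bob): min(8, 15, 9) = 8
D (Bob): min(15, 4, 14) = 4
Root (Alice): max(9, 8, 4) = 9
Alice picks the child with the highest value: B (value 9).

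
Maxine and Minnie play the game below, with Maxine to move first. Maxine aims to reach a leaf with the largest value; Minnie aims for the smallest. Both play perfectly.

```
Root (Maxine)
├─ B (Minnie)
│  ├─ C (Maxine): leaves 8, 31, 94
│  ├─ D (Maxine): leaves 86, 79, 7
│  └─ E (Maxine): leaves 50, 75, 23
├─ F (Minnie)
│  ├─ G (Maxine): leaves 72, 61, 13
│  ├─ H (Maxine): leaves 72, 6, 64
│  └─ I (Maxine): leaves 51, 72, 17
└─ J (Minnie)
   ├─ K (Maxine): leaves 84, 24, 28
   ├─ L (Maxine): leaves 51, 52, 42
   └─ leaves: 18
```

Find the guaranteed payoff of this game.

75

C (Maxine): max(8, 31, 94) = 94
D (Maxine): max(86, 79, 7) = 86
E (Maxine): max(50, 75, 23) = 75
B (Minnie): min(94, 86, 75) = 75
G (Maxine): max(72, 61, 13) = 72
H (Maxine): max(72, 6, 64) = 72
I (Maxine): max(51, 72, 17) = 72
F (Minnie): min(72, 72, 72) = 72
K (Maxine): max(84, 24, 28) = 84
L (Maxine): max(51, 52, 42) = 52
J (Minnie): min(84, 52, 18) = 18
Root (Maxine): max(75, 72, 18) = 75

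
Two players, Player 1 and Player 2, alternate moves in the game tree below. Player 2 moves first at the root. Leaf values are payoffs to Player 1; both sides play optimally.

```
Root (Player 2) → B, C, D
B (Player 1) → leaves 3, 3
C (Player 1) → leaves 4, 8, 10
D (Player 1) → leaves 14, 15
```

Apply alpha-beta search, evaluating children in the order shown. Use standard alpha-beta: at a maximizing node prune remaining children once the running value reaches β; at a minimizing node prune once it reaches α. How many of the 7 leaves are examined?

B [α=-∞,β=+∞]: v=3
C [α=-∞,β=3]: v=4 after child 1 ≥ β → β-cutoff, skip 2
D [α=-∞,β=3]: v=14 after child 1 ≥ β → β-cutoff, skip 1
Root [α=-∞,β=+∞]: v=3
Leaves evaluated: 4 of 7.

4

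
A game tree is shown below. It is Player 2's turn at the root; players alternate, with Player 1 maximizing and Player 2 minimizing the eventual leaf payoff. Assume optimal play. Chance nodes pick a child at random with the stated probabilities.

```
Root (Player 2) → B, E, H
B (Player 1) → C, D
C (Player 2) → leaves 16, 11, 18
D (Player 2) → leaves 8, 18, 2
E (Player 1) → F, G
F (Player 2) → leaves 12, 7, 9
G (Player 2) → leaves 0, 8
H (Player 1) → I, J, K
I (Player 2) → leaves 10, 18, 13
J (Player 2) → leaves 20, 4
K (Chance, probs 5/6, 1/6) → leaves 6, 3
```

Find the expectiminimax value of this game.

C (Player 2): min(16, 11, 18) = 11
D (Player 2): min(8, 18, 2) = 2
B (Player 1): max(11, 2) = 11
F (Player 2): min(12, 7, 9) = 7
G (Player 2): min(0, 8) = 0
E (Player 1): max(7, 0) = 7
I (Player 2): min(10, 18, 13) = 10
J (Player 2): min(20, 4) = 4
K (Chance): 5/6·6 + 1/6·3 = 5.5
H (Player 1): max(10, 4, 5.5) = 10
Root (Player 2): min(11, 7, 10) = 7

7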